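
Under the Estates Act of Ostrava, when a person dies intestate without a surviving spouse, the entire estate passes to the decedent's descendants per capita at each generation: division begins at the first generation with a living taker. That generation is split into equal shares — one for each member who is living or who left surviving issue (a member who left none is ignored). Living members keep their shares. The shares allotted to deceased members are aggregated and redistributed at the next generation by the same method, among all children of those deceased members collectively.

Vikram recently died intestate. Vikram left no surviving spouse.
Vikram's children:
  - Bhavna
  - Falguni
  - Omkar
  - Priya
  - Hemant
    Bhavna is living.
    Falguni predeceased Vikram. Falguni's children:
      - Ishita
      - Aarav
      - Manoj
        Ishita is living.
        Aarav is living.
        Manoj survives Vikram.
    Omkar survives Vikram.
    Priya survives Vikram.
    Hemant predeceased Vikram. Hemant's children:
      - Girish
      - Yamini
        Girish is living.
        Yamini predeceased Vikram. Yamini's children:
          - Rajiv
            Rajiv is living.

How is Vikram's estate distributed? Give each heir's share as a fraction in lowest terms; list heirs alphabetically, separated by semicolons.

Aarav 2/25; Bhavna 1/5; Girish 2/25; Ishita 2/25; Manoj 2/25; Omkar 1/5; Priya 1/5; Rajiv 2/25

There is no surviving spouse, so the entire estate passes to Vikram's descendants per capita at each generation.
At generation 1 (Bhavna, Falguni, Omkar, Priya, Hemant) there are 5 shares of (1)/5 = 1/5 each.
Living: Bhavna, Omkar, and Priya — each takes 1/5.
Deceased: Falguni and Hemant. Their combined 2/5 is pooled and carried to generation 2.
At generation 2 (Ishita, Aarav, Manoj, Girish, Yamini) there are 5 shares of (2/5)/5 = 2/25 each.
Living: Ishita, Aarav, Manoj, and Girish — each takes 2/25.
Deceased: Yamini. That 2/25 share is carried to generation 3.
At generation 3 (Rajiv) there are 1 shares of (2/25)/1 = 2/25 each.
Living: Rajiv — each takes 2/25.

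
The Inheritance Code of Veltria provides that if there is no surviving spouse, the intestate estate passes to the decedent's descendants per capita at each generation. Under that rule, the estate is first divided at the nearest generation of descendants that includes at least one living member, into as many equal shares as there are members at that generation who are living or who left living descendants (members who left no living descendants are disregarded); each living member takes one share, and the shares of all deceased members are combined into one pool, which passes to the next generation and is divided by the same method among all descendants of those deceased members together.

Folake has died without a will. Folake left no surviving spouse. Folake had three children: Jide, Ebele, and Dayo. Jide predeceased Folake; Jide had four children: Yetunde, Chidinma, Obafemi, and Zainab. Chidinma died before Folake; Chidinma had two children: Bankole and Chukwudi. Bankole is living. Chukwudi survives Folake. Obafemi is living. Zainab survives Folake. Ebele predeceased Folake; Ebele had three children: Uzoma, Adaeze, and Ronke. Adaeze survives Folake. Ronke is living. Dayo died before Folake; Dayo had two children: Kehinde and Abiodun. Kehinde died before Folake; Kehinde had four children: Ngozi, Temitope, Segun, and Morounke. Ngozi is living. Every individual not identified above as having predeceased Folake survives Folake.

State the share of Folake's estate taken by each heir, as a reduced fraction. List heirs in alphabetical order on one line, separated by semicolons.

Abiodun 1/9; Adaeze 1/9; Bankole 1/27; Chukwudi 1/27; Morounke 1/27; Ngozi 1/27; Obafemi 1/9; Ronke 1/9; Segun 1/27; Temitope 1/27; Uzoma 1/9; Yetunde 1/9; Zainab 1/9

There is no surviving spouse, so the entire estate passes to Folake's descendants per capita at each generation.
No one at generation 1 (Jide, Ebele, Dayo) is living; moving to the next generation.
At generation 2 (Yetunde, Chidinma, Obafemi, Zainab, Uzoma, Adaeze, Ronke, Kehinde, Abiodun) there are 9 shares of (1)/9 = 1/9 each.
Living: Yetunde, Obafemi, Zainab, Uzoma, Adaeze, Ronke, and Abiodun — each takes 1/9.
Deceased: Chidinma and Kehinde. Their combined 2/9 is pooled and carried to generation 3.
At generation 3 (Bankole, Chukwudi, Ngozi, Temitope, Segun, Morounke) there are 6 shares of (2/9)/6 = 1/27 each.
Living: Bankole, Chukwudi, Ngozi, Temitope, Segun, and Morounke — each takes 1/27.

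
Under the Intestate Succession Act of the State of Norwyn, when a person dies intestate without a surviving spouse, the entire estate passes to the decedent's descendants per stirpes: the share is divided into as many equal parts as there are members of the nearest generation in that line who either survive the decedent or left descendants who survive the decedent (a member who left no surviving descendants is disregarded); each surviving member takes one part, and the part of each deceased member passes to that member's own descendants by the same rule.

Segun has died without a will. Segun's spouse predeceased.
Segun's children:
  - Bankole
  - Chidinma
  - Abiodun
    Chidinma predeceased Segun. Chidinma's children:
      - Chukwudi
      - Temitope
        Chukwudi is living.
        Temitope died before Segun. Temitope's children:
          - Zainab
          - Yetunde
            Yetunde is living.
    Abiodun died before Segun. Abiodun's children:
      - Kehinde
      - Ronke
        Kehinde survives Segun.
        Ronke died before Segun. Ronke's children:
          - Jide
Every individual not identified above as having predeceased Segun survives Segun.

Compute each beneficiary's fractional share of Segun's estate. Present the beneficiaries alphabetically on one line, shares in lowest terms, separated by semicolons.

Bankole 1/3; Chukwudi 1/6; Jide 1/6; Kehinde 1/6; Yetunde 1/12; Zainab 1/12

There is no surviving spouse, so the entire estate passes to Segun's descendants per stirpes.
The estate is divided into 3 equal shares of 1/3 among Bankole, Chidinma, Abiodun.
Bankole is living and takes 1/3.
Chidinma predeceased; the 1/3 allotted to Chidinma's branch passes to Chidinma's issue by representation.
The 1/3 is divided into 2 equal shares of 1/6 among Chukwudi, Temitope.
Chukwudi is living and takes 1/6.
Temitope predeceased; the 1/6 allotted to Temitope's branch passes to Temitope's issue by representation.
The 1/6 is divided into 2 equal shares of 1/12 among Zainab, Yetunde.
Zainab is living and takes 1/12.
Yetunde is living and takes 1/12.
Abiodun predeceased; the 1/3 allotted to Abiodun's branch passes to Abiodun's issue by representation.
The 1/3 is divided into 2 equal shares of 1/6 among Kehinde, Ronke.
Kehinde is living and takes 1/6.
Ronke predeceased; the 1/6 allotted to Ronke's branch passes to Ronke's issue by representation.
Jide is the sole taker at this level and receives the full 1/6.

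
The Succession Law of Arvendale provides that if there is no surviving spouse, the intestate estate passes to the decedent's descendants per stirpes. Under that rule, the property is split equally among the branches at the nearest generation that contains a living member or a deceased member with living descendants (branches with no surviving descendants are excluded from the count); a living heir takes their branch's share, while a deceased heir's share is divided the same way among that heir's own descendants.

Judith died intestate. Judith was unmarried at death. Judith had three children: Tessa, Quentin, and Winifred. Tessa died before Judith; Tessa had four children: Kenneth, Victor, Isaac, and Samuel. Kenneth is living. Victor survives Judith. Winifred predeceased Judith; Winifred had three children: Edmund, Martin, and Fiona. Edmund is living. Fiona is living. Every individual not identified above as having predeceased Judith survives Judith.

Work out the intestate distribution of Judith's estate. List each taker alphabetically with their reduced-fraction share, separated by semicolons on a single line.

There is no surviving spouse, so the entire estate passes to Judith's descendants per stirpes.
The estate is divided into 3 equal shares of 1/3 among Tessa, Quentin, Winifred.
Tessa predeceased; the 1/3 allotted to Tessa's branch passes to Tessa's issue by representation.
The 1/3 is divided into 4 equal shares of 1/12 among Kenneth, Victor, Isaac, Samuel.
Kenneth is living and takes 1/12.
Victor is living and takes 1/12.
Isaac is living and takes 1/12.
Samuel is living and takes 1/12.
Quentin is living and takes 1/3.
Winifred predeceased; the 1/3 allotted to Winifred's branch passes to Winifred's issue by representation.
The 1/3 is divided into 3 equal shares of 1/9 among Edmund, Martin, Fiona.
Edmund is living and takes 1/9.
Martin is living and takes 1/9.
Fiona is living and takes 1/9.

Edmund 1/9; Fiona 1/9; Isaac 1/12; Kenneth 1/12; Martin 1/9; Quentin 1/3; Samuel 1/12; Victor 1/12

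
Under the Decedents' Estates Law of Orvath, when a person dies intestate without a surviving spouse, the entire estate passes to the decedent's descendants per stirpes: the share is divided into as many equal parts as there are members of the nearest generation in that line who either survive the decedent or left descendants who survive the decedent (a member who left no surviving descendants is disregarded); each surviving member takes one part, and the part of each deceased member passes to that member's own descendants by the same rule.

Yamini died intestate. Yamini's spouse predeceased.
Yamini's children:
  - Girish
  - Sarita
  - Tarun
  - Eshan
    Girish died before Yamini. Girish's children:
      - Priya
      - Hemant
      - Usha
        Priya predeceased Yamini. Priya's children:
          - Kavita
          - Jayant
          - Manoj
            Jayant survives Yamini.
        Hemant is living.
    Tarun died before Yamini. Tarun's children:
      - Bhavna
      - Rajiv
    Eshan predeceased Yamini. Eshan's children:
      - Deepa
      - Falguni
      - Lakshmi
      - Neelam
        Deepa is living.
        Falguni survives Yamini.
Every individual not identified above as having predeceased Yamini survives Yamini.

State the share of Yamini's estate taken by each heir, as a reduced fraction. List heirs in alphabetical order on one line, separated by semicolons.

Bhavna 1/8; Deepa 1/16; Falguni 1/16; Hemant 1/12; Jayant 1/36; Kavita 1/36; Lakshmi 1/16; Manoj 1/36; Neelam 1/16; Rajiv 1/8; Sarita 1/4; Usha 1/12

There is no surviving spouse, so the entire estate passes to Yamini's descendants per stirpes.
The estate is divided into 4 equal shares of 1/4 among Girish, Sarita, Tarun, Eshan.
Girish predeceased; the 1/4 allotted to Girish's branch passes to Girish's issue by representation.
The 1/4 is divided into 3 equal shares of 1/12 among Priya, Hemant, Usha.
Priya predeceased; the 1/12 allotted to Priya's branch passes to Priya's issue by representation.
The 1/12 is divided into 3 equal shares of 1/36 among Kavita, Jayant, Manoj.
Kavita is living and takes 1/36.
Jayant is living and takes 1/36.
Manoj is living and takes 1/36.
Hemant is living and takes 1/12.
Usha is living and takes 1/12.
Sarita is living and takes 1/4.
Tarun predeceased; the 1/4 allotted to Tarun's branch passes to Tarun's issue by representation.
The 1/4 is divided into 2 equal shares of 1/8 among Bhavna, Rajiv.
Bhavna is living and takes 1/8.
Rajiv is living and takes 1/8.
Eshan predeceased; the 1/4 allotted to Eshan's branch passes to Eshan's issue by representation.
The 1/4 is divided into 4 equal shares of 1/16 among Deepa, Falguni, Lakshmi, Neelam.
Deepa is living and takes 1/16.
Falguni is living and takes 1/16.
Lakshmi is living and takes 1/16.
Neelam is living and takes 1/16.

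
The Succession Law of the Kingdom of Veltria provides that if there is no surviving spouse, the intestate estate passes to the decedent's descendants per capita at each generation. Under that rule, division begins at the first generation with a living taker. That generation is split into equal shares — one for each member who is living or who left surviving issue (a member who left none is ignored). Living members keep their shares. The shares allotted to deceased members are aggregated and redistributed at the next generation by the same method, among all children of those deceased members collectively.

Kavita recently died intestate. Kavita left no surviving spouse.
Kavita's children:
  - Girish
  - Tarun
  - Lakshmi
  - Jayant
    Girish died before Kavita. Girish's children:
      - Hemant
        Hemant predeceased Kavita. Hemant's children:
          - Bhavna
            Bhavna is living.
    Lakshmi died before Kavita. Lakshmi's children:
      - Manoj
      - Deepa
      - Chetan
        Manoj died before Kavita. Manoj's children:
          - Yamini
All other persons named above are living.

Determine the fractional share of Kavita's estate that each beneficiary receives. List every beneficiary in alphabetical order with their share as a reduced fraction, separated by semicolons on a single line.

Bhavna 1/8; Chetan 1/8; Deepa 1/8; Jayant 1/4; Tarun 1/4; Yamini 1/8

There is no surviving spouse, so the entire estate passes to Kavita's descendants per capita at each generation.
At generation 1 (Girish, Tarun, Lakshmi, Jayant) there are 4 shares of (1)/4 = 1/4 each.
Living: Tarun and Jayant — each takes 1/4.
Deceased: Girish and Lakshmi. Their combined 1/2 is pooled and carried to generation 2.
At generation 2 (Hemant, Manoj, Deepa, Chetan) there are 4 shares of (1/2)/4 = 1/8 each.
Living: Deepa and Chetan — each takes 1/8.
Deceased: Hemant and Manoj. Their combined 1/4 is pooled and carried to generation 3.
At generation 3 (Bhavna, Yamini) there are 2 shares of (1/4)/2 = 1/8 each.
Living: Bhavna and Yamini — each takes 1/8.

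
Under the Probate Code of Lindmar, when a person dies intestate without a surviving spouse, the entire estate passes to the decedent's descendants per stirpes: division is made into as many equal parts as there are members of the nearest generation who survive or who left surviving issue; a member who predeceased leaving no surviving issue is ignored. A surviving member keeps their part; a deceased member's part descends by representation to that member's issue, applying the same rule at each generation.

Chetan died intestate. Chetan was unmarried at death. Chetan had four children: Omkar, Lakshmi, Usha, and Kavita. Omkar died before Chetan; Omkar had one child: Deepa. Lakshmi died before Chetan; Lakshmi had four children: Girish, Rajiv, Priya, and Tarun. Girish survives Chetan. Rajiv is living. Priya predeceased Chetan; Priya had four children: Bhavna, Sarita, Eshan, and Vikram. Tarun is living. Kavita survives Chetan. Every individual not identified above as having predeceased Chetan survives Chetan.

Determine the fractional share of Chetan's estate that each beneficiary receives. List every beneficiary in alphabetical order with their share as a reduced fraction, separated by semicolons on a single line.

There is no surviving spouse, so the entire estate passes to Chetan's descendants per stirpes.
The estate is divided into 4 equal shares of 1/4 among Omkar, Lakshmi, Usha, Kavita.
Omkar predeceased; the 1/4 allotted to Omkar's branch passes to Omkar's issue by representation.
Deepa is the sole taker at this level and receives the full 1/4.
Lakshmi predeceased; the 1/4 allotted to Lakshmi's branch passes to Lakshmi's issue by representation.
The 1/4 is divided into 4 equal shares of 1/16 among Girish, Rajiv, Priya, Tarun.
Girish is living and takes 1/16.
Rajiv is living and takes 1/16.
Priya predeceased; the 1/16 allotted to Priya's branch passes to Priya's issue by representation.
The 1/16 is divided into 4 equal shares of 1/64 among Bhavna, Sarita, Eshan, Vikram.
Bhavna is living and takes 1/64.
Sarita is living and takes 1/64.
Eshan is living and takes 1/64.
Vikram is living and takes 1/64.
Tarun is living and takes 1/16.
Usha is living and takes 1/4.
Kavita is living and takes 1/4.

Bhavna 1/64; Deepa 1/4; Eshan 1/64; Girish 1/16; Kavita 1/4; Rajiv 1/16; Sarita 1/64; Tarun 1/16; Usha 1/4; Vikram 1/64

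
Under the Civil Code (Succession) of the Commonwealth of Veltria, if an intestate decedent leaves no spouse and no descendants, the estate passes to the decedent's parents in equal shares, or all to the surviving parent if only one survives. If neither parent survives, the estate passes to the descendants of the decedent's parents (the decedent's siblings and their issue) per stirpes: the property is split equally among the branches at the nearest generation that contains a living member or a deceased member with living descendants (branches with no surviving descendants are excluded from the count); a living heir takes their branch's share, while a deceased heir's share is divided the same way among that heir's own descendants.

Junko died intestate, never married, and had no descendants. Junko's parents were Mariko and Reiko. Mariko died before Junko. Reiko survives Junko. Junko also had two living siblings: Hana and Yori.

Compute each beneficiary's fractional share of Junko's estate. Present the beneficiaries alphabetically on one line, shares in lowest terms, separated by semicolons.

Reiko 1

Only one parent, Reiko, survives, so Reiko takes the entire estate. The siblings take nothing because a surviving parent has priority.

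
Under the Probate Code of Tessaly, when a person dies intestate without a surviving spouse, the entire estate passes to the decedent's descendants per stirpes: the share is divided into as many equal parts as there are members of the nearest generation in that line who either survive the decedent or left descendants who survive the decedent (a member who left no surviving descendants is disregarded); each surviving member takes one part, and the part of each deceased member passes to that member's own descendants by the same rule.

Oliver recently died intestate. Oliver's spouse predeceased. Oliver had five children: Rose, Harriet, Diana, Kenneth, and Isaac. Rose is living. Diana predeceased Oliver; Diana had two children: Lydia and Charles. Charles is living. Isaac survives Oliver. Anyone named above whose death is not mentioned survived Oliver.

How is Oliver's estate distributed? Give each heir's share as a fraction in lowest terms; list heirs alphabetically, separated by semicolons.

There is no surviving spouse, so the entire estate passes to Oliver's descendants per stirpes.
The estate is divided into 5 equal shares of 1/5 among Rose, Harriet, Diana, Kenneth, Isaac.
Rose is living and takes 1/5.
Harriet is living and takes 1/5.
Diana predeceased; the 1/5 allotted to Diana's branch passes to Diana's issue by representation.
The 1/5 is divided into 2 equal shares of 1/10 among Lydia, Charles.
Lydia is living and takes 1/10.
Charles is living and takes 1/10.
Kenneth is living and takes 1/5.
Isaac is living and takes 1/5.

Charles 1/10; Harriet 1/5; Isaac 1/5; Kenneth 1/5; Lydia 1/10; Rose 1/5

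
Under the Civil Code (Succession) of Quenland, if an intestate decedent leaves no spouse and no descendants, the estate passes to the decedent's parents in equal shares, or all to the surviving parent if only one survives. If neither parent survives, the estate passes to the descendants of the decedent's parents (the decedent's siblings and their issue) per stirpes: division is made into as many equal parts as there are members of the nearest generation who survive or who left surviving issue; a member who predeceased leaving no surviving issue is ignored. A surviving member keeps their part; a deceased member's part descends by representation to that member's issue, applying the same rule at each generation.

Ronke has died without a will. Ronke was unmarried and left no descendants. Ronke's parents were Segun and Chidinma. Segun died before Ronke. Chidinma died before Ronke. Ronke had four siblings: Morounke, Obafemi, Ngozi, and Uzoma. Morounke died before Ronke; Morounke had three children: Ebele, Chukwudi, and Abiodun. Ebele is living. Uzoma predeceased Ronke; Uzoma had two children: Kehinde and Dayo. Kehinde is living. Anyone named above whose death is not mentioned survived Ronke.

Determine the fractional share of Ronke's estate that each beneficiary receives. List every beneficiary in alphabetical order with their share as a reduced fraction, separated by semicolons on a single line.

Abiodun 1/12; Chukwudi 1/12; Dayo 1/8; Ebele 1/12; Kehinde 1/8; Ngozi 1/4; Obafemi 1/4

Neither parent survives and there are no descendants, so the estate passes to Ronke's siblings and their issue per stirpes.
The estate is divided into 4 equal shares of 1/4 among Morounke, Obafemi, Ngozi, Uzoma.
Morounke predeceased; the 1/4 allotted to Morounke's branch passes to Morounke's issue by representation.
The 1/4 is divided into 3 equal shares of 1/12 among Ebele, Chukwudi, Abiodun.
Ebele is living and takes 1/12.
Chukwudi is living and takes 1/12.
Abiodun is living and takes 1/12.
Obafemi is living and takes 1/4.
Ngozi is living and takes 1/4.
Uzoma predeceased; the 1/4 allotted to Uzoma's branch passes to Uzoma's issue by representation.
The 1/4 is divided into 2 equal shares of 1/8 among Kehinde, Dayo.
Kehinde is living and takes 1/8.
Dayo is living and takes 1/8.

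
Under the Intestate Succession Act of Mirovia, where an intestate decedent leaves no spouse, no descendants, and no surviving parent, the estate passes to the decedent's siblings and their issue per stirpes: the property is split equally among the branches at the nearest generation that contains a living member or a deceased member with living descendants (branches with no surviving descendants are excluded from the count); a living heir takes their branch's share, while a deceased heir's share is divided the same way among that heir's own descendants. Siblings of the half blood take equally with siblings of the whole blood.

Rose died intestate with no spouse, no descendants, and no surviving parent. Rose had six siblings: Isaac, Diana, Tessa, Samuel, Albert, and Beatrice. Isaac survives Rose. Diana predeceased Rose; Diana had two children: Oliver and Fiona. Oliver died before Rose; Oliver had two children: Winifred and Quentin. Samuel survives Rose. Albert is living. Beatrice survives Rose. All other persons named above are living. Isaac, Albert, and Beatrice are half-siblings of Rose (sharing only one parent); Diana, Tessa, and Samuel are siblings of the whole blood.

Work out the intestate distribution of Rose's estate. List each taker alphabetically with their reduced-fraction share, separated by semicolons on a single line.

Albert 1/6; Beatrice 1/6; Fiona 1/12; Isaac 1/6; Quentin 1/24; Samuel 1/6; Tessa 1/6; Winifred 1/24

No spouse, descendants, or parent survives, so the estate passes to Rose's siblings per stirpes.
Half-blood and whole-blood siblings take equally under the stated rule.
The estate is divided into 6 equal shares of 1/6 among Isaac, Diana, Tessa, Samuel, Albert, Beatrice.
Isaac is living and takes 1/6.
Diana predeceased; the 1/6 allotted to Diana's branch passes to Diana's issue by representation.
The 1/6 is divided into 2 equal shares of 1/12 among Oliver, Fiona.
Oliver predeceased; the 1/12 allotted to Oliver's branch passes to Oliver's issue by representation.
The 1/12 is divided into 2 equal shares of 1/24 among Winifred, Quentin.
Winifred is living and takes 1/24.
Quentin is living and takes 1/24.
Fiona is living and takes 1/12.
Tessa is living and takes 1/6.
Samuel is living and takes 1/6.
Albert is living and takes 1/6.
Beatrice is living and takes 1/6.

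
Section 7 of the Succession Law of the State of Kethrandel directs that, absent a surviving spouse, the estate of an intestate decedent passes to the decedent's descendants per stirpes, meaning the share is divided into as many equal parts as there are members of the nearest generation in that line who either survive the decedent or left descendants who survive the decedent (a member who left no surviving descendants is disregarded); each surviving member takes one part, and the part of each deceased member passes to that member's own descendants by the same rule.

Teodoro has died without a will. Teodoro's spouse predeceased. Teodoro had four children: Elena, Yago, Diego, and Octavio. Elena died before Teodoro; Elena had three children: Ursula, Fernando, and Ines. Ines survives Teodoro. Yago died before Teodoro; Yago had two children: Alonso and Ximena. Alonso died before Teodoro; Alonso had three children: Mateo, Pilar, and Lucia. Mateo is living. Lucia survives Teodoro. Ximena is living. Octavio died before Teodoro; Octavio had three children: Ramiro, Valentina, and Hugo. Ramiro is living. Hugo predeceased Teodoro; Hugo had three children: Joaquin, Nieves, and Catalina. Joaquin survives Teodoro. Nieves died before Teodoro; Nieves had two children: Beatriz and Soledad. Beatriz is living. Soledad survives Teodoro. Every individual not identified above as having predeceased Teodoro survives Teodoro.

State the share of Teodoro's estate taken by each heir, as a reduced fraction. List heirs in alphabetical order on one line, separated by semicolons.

There is no surviving spouse, so the entire estate passes to Teodoro's descendants per stirpes.
The estate is divided into 4 equal shares of 1/4 among Elena, Yago, Diego, Octavio.
Elena predeceased; the 1/4 allotted to Elena's branch passes to Elena's issue by representation.
The 1/4 is divided into 3 equal shares of 1/12 among Ursula, Fernando, Ines.
Ursula is living and takes 1/12.
Fernando is living and takes 1/12.
Ines is living and takes 1/12.
Yago predeceased; the 1/4 allotted to Yago's branch passes to Yago's issue by representation.
The 1/4 is divided into 2 equal shares of 1/8 among Alonso, Ximena.
Alonso predeceased; the 1/8 allotted to Alonso's branch passes to Alonso's issue by representation.
The 1/8 is divided into 3 equal shares of 1/24 among Mateo, Pilar, Lucia.
Mateo is living and takes 1/24.
Pilar is living and takes 1/24.
Lucia is living and takes 1/24.
Ximena is living and takes 1/8.
Diego is living and takes 1/4.
Octavio predeceased; the 1/4 allotted to Octavio's branch passes to Octavio's issue by representation.
The 1/4 is divided into 3 equal shares of 1/12 among Ramiro, Valentina, Hugo.
Ramiro is living and takes 1/12.
Valentina is living and takes 1/12.
Hugo predeceased; the 1/12 allotted to Hugo's branch passes to Hugo's issue by representation.
The 1/12 is divided into 3 equal shares of 1/36 among Joaquin, Nieves, Catalina.
Joaquin is living and takes 1/36.
Nieves predeceased; the 1/36 allotted to Nieves's branch passes to Nieves's issue by representation.
The 1/36 is divided into 2 equal shares of 1/72 among Beatriz, Soledad.
Beatriz is living and takes 1/72.
Soledad is living and takes 1/72.
Catalina is living and takes 1/36.

Beatriz 1/72; Catalina 1/36; Diego 1/4; Fernando 1/12; Ines 1/12; Joaquin 1/36; Lucia 1/24; Mateo 1/24; Pilar 1/24; Ramiro 1/12; Soledad 1/72; Ursula 1/12; Valentina 1/12; Ximena 1/8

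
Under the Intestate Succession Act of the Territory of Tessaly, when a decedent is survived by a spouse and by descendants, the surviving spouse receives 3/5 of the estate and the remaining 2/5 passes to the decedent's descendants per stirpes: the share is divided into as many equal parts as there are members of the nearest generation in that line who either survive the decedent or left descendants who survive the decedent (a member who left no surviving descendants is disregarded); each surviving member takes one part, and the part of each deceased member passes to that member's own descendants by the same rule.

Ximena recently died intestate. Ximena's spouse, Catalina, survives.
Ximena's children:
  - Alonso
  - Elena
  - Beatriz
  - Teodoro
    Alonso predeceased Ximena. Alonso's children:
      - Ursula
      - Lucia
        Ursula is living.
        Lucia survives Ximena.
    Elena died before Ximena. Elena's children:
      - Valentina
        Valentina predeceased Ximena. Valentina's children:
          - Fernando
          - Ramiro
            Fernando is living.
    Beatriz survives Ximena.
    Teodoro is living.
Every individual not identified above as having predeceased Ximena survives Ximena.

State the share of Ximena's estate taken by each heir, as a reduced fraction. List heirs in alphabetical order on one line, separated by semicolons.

Beatriz 1/10; Catalina 3/5; Fernando 1/20; Lucia 1/20; Ramiro 1/20; Teodoro 1/10; Ursula 1/20

Catalina, as surviving spouse, takes 3/5.
The remaining 2/5 passes to Ximena's descendants per stirpes.
The 2/5 is divided into 4 equal shares of 1/10 among Alonso, Elena, Beatriz, Teodoro.
Alonso predeceased; the 1/10 allotted to Alonso's branch passes to Alonso's issue by representation.
The 1/10 is divided into 2 equal shares of 1/20 among Ursula, Lucia.
Ursula is living and takes 1/20.
Lucia is living and takes 1/20.
Elena predeceased; the 1/10 allotted to Elena's branch passes to Elena's issue by representation.
Valentina's line is the sole branch at this level, so the full 1/10 passes to Valentina's issue by representation.
The 1/10 is divided into 2 equal shares of 1/20 among Fernando, Ramiro.
Fernando is living and takes 1/20.
Ramiro is living and takes 1/20.
Beatriz is living and takes 1/10.
Teodoro is living and takes 1/10.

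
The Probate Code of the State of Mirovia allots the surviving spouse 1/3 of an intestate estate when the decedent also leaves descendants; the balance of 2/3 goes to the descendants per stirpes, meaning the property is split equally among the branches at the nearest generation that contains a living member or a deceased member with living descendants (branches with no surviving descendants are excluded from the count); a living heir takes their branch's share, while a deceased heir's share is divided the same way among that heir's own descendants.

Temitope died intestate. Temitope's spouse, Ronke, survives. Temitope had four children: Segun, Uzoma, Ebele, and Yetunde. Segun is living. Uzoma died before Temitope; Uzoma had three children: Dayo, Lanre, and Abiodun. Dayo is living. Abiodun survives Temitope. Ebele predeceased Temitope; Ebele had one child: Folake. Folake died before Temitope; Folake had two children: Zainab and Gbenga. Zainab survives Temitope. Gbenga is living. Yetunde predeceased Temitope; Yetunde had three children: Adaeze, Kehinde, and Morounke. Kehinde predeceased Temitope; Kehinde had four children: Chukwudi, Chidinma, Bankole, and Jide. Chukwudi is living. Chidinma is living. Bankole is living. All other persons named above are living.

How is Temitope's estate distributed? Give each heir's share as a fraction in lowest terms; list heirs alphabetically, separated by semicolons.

Ronke, as surviving spouse, takes 1/3.
The remaining 2/3 passes to Temitope's descendants per stirpes.
The 2/3 is divided into 4 equal shares of 1/6 among Segun, Uzoma, Ebele, Yetunde.
Segun is living and takes 1/6.
Uzoma predeceased; the 1/6 allotted to Uzoma's branch passes to Uzoma's issue by representation.
The 1/6 is divided into 3 equal shares of 1/18 among Dayo, Lanre, Abiodun.
Dayo is living and takes 1/18.
Lanre is living and takes 1/18.
Abiodun is living and takes 1/18.
Ebele predeceased; the 1/6 allotted to Ebele's branch passes to Ebele's issue by representation.
Folake's line is the sole branch at this level, so the full 1/6 passes to Folake's issue by representation.
The 1/6 is divided into 2 equal shares of 1/12 among Zainab, Gbenga.
Zainab is living and takes 1/12.
Gbenga is living and takes 1/12.
Yetunde predeceased; the 1/6 allotted to Yetunde's branch passes to Yetunde's issue by representation.
The 1/6 is divided into 3 equal shares of 1/18 among Adaeze, Kehinde, Morounke.
Adaeze is living and takes 1/18.
Kehinde predeceased; the 1/18 allotted to Kehinde's branch passes to Kehinde's issue by representation.
The 1/18 is divided into 4 equal shares of 1/72 among Chukwudi, Chidinma, Bankole, Jide.
Chukwudi is living and takes 1/72.
Chidinma is living and takes 1/72.
Bankole is living and takes 1/72.
Jide is living and takes 1/72.
Morounke is living and takes 1/18.

Abiodun 1/18; Adaeze 1/18; Bankole 1/72; Chidinma 1/72; Chukwudi 1/72; Dayo 1/18; Gbenga 1/12; Jide 1/72; Lanre 1/18; Morounke 1/18; Ronke 1/3; Segun 1/6; Zainab 1/12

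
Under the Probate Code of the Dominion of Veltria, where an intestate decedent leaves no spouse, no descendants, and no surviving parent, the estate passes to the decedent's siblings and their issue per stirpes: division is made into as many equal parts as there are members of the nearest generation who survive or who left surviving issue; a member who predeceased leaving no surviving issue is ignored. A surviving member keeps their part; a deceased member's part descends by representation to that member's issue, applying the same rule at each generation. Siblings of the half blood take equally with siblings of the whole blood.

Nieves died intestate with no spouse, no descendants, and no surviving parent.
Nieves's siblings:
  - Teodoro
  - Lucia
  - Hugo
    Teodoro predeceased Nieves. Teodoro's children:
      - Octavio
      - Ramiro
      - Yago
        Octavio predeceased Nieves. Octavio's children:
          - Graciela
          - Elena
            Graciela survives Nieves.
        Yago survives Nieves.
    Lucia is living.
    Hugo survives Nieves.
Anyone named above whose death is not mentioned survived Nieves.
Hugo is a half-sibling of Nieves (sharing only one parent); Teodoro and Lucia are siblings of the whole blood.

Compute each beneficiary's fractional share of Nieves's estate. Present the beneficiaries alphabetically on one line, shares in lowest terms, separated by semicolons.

No spouse, descendants, or parent survives, so the estate passes to Nieves's siblings per stirpes.
Half-blood and whole-blood siblings take equally under the stated rule.
The estate is divided into 3 equal shares of 1/3 among Teodoro, Lucia, Hugo.
Teodoro predeceased; the 1/3 allotted to Teodoro's branch passes to Teodoro's issue by representation.
The 1/3 is divided into 3 equal shares of 1/9 among Octavio, Ramiro, Yago.
Octavio predeceased; the 1/9 allotted to Octavio's branch passes to Octavio's issue by representation.
The 1/9 is divided into 2 equal shares of 1/18 among Graciela, Elena.
Graciela is living and takes 1/18.
Elena is living and takes 1/18.
Ramiro is living and takes 1/9.
Yago is living and takes 1/9.
Lucia is living and takes 1/3.
Hugo is living and takes 1/3.

Elena 1/18; Graciela 1/18; Hugo 1/3; Lucia 1/3; Ramiro 1/9; Yago 1/9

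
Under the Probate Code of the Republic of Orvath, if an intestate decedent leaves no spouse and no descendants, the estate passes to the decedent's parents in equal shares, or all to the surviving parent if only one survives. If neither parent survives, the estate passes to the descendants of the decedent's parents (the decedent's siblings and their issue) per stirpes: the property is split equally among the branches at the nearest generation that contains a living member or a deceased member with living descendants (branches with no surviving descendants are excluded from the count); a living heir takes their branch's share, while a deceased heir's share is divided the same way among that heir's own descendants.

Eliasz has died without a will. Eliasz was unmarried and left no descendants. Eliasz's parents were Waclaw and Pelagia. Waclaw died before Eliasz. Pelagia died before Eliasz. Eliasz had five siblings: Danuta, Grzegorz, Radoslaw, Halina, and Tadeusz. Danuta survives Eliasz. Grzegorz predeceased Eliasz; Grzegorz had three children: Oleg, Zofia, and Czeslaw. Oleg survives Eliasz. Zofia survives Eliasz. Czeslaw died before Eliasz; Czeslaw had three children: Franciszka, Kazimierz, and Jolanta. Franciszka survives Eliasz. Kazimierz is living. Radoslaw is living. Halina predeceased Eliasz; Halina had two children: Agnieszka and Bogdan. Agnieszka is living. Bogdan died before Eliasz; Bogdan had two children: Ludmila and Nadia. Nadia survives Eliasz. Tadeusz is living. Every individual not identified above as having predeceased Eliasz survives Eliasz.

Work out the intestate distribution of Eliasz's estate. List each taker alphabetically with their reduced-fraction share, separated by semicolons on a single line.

Agnieszka 1/10; Danuta 1/5; Franciszka 1/45; Jolanta 1/45; Kazimierz 1/45; Ludmila 1/20; Nadia 1/20; Oleg 1/15; Radoslaw 1/5; Tadeusz 1/5; Zofia 1/15

Neither parent survives and there are no descendants, so the estate passes to Eliasz's siblings and their issue per stirpes.
The estate is divided into 5 equal shares of 1/5 among Danuta, Grzegorz, Radoslaw, Halina, Tadeusz.
Danuta is living and takes 1/5.
Grzegorz predeceased; the 1/5 allotted to Grzegorz's branch passes to Grzegorz's issue by representation.
The 1/5 is divided into 3 equal shares of 1/15 among Oleg, Zofia, Czeslaw.
Oleg is living and takes 1/15.
Zofia is living and takes 1/15.
Czeslaw predeceased; the 1/15 allotted to Czeslaw's branch passes to Czeslaw's issue by representation.
The 1/15 is divided into 3 equal shares of 1/45 among Franciszka, Kazimierz, Jolanta.
Franciszka is living and takes 1/45.
Kazimierz is living and takes 1/45.
Jolanta is living and takes 1/45.
Radoslaw is living and takes 1/5.
Halina predeceased; the 1/5 allotted to Halina's branch passes to Halina's issue by representation.
The 1/5 is divided into 2 equal shares of 1/10 among Agnieszka, Bogdan.
Agnieszka is living and takes 1/10.
Bogdan predeceased; the 1/10 allotted to Bogdan's branch passes to Bogdan's issue by representation.
The 1/10 is divided into 2 equal shares of 1/20 among Ludmila, Nadia.
Ludmila is living and takes 1/20.
Nadia is living and takes 1/20.
Tadeusz is living and takes 1/5.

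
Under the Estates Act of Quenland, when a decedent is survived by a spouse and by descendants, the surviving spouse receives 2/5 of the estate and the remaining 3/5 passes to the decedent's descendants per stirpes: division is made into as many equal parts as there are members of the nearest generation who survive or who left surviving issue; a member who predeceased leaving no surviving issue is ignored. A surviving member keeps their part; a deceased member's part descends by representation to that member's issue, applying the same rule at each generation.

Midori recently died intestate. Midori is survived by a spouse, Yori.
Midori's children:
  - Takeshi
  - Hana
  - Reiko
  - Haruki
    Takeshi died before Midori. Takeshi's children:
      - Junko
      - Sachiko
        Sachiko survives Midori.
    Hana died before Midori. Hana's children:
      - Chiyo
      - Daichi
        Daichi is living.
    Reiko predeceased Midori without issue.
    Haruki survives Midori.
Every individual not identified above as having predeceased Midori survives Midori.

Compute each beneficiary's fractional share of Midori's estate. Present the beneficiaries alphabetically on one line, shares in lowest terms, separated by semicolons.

Chiyo 1/10; Daichi 1/10; Haruki 1/5; Junko 1/10; Sachiko 1/10; Yori 2/5

Yori, as surviving spouse, takes 2/5.
The remaining 3/5 passes to Midori's descendants per stirpes.
Reiko left no surviving issue, so that branch lapses and is disregarded.
The 3/5 is divided into 3 equal shares of 1/5 among Takeshi, Hana, Haruki.
Takeshi predeceased; the 1/5 allotted to Takeshi's branch passes to Takeshi's issue by representation.
The 1/5 is divided into 2 equal shares of 1/10 among Junko, Sachiko.
Junko is living and takes 1/10.
Sachiko is living and takes 1/10.
Hana predeceased; the 1/5 allotted to Hana's branch passes to Hana's issue by representation.
The 1/5 is divided into 2 equal shares of 1/10 among Chiyo, Daichi.
Chiyo is living and takes 1/10.
Daichi is living and takes 1/10.
Haruki is living and takes 1/5.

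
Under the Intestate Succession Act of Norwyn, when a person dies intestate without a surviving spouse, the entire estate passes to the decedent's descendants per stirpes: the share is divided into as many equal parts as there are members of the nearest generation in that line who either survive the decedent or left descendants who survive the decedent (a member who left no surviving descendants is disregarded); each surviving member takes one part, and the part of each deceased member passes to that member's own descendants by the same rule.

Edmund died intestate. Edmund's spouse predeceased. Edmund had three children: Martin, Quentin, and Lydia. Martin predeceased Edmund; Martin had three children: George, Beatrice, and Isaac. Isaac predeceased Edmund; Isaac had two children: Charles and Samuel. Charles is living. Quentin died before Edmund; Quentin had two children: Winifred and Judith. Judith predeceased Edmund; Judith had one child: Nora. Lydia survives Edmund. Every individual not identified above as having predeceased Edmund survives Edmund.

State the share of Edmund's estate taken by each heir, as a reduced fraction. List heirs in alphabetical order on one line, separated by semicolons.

There is no surviving spouse, so the entire estate passes to Edmund's descendants per stirpes.
The estate is divided into 3 equal shares of 1/3 among Martin, Quentin, Lydia.
Martin predeceased; the 1/3 allotted to Martin's branch passes to Martin's issue by representation.
The 1/3 is divided into 3 equal shares of 1/9 among George, Beatrice, Isaac.
George is living and takes 1/9.
Beatrice is living and takes 1/9.
Isaac predeceased; the 1/9 allotted to Isaac's branch passes to Isaac's issue by representation.
The 1/9 is divided into 2 equal shares of 1/18 among Charles, Samuel.
Charles is living and takes 1/18.
Samuel is living and takes 1/18.
Quentin predeceased; the 1/3 allotted to Quentin's branch passes to Quentin's issue by representation.
The 1/3 is divided into 2 equal shares of 1/6 among Winifred, Judith.
Winifred is living and takes 1/6.
Judith predeceased; the 1/6 allotted to Judith's branch passes to Judith's issue by representation.
Nora is the sole taker at this level and receives the full 1/6.
Lydia is living and takes 1/3.

Beatrice 1/9; Charles 1/18; George 1/9; Lydia 1/3; Nora 1/6; Samuel 1/18; Winifred 1/6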